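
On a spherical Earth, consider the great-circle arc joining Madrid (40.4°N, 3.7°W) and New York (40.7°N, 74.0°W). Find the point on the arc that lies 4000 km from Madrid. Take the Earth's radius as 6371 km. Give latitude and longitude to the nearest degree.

≈ 45°N, 53°W

Write both endpoints as unit vectors p₁, p₂ with components (cos φ cos λ, cos φ sin λ, sin φ).
The central angle between the endpoints is δ = arccos(p₁·p₂) ≈ 0.906 rad (51.9°). The total great-circle distance is δ·R ≈ 0.906 × 6371 ≈ 5769 km, so the target fraction is f = 4000/5769 ≈ 0.693.
Interpolate at f ≈ 0.693 with slerp weights a = sin((1−f)δ)/sin δ ≈ 0.348, b = sin(fδ)/sin δ ≈ 0.747.
p = a·p₁ + b·p₂ ≈ (0.421, -0.561, 0.713); φ = arcsin(p_z) ≈ 45.45°, λ = atan2(p_y, p_x) ≈ -53.14°.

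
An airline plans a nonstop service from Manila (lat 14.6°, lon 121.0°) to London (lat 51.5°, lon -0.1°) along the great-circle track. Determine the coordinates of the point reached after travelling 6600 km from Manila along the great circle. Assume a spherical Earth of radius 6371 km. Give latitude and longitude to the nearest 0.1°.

≈ lat 56.2°, lon 64.9°

Write both endpoints as unit vectors p₁, p₂ with components (cos φ cos λ, cos φ sin λ, sin φ).
The central angle between the endpoints is δ = arccos(p₁·p₂) ≈ 1.685 rad (96.5°). The total great-circle distance is δ·R ≈ 1.685 × 6371 ≈ 10735 km, so the target fraction is f = 6600/10735 ≈ 0.615.
Interpolate at f ≈ 0.615 with slerp weights a = sin((1−f)δ)/sin δ ≈ 0.608, b = sin(fδ)/sin δ ≈ 0.866.
p = a·p₁ + b·p₂ ≈ (0.236, 0.504, 0.831); φ = arcsin(p_z) ≈ 56.21°, λ = atan2(p_y, p_x) ≈ 64.91°.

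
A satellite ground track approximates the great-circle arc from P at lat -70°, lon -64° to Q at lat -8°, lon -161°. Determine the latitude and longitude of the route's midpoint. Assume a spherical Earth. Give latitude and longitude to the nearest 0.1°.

Write both endpoints as unit vectors p₁, p₂ with components (cos φ cos λ, cos φ sin λ, sin φ).
The central angle between the endpoints is δ = arccos(p₁·p₂) ≈ 1.481 rad (84.9°).
Interpolate at f = 1/2 with slerp weights a = sin((1−f)δ)/sin δ ≈ 0.677, b = sin(fδ)/sin δ ≈ 0.677.
p = a·p₁ + b·p₂ ≈ (-0.533, -0.427, -0.731); φ = arcsin(p_z) ≈ -46.96°, λ = atan2(p_y, p_x) ≈ -141.31°.

≈ lat -47.0°, lon -141.3°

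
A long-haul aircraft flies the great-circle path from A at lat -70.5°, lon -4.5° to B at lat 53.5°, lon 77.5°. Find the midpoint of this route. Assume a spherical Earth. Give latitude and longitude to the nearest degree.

From cos δ = sin φ₁ sin φ₂ + cos φ₁ cos φ₂ cos Δλ, the central angle is δ ≈ 2.389 rad (136.9°).
Interpolate at f = 1/2 with slerp weights a = sin((1−f)δ)/sin δ ≈ 1.361, b = sin(fδ)/sin δ ≈ 1.361.
p = a·p₁ + b·p₂ ≈ (0.628, 0.755, -0.189); φ = arcsin(p_z) ≈ -10.89°, λ = atan2(p_y, p_x) ≈ 50.23°.

≈ lat -11°, lon 50°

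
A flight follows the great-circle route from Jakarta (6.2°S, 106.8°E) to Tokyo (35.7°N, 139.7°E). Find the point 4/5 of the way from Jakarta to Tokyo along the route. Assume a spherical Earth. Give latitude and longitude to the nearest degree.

≈ 28°N, 132°E

Convert each endpoint to a unit vector on the sphere (x = cos φ cos λ, y = cos φ sin λ, z = sin φ).
The central angle between the endpoints is δ = arccos(p₁·p₂) ≈ 0.909 rad (52.1°).
Interpolate at f = 4/5 with slerp weights a = sin((1−f)δ)/sin δ ≈ 0.229, b = sin(fδ)/sin δ ≈ 0.843.
p = a·p₁ + b·p₂ ≈ (-0.588, 0.661, 0.467); φ = arcsin(p_z) ≈ 27.84°, λ = atan2(p_y, p_x) ≈ 131.66°.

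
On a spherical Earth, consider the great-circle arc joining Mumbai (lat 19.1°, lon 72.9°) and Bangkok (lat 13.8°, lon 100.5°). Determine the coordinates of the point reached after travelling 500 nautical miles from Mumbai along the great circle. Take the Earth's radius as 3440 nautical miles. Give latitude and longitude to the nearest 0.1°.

≈ lat 17.9°, lon 81.6°

Write both endpoints as unit vectors p₁, p₂ with components (cos φ cos λ, cos φ sin λ, sin φ).
The central angle between the endpoints is δ = arccos(p₁·p₂) ≈ 0.471 rad (27.0°). The total great-circle distance is δ·R ≈ 0.471 × 3440 ≈ 1619 nmi, so the target fraction is f = 500/1619 ≈ 0.309.
Interpolate at f ≈ 0.309 with slerp weights a = sin((1−f)δ)/sin δ ≈ 0.705, b = sin(fδ)/sin δ ≈ 0.319.
p = a·p₁ + b·p₂ ≈ (0.139, 0.942, 0.307); φ = arcsin(p_z) ≈ 17.87°, λ = atan2(p_y, p_x) ≈ 81.59°.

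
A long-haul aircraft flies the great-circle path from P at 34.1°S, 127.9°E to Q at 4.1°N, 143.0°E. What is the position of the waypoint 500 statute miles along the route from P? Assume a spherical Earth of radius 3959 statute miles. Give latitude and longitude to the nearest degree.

From cos δ = sin φ₁ sin φ₂ + cos φ₁ cos φ₂ cos Δλ, the central angle is δ ≈ 0.712 rad (40.8°). The total great-circle distance is δ·R ≈ 0.712 × 3959 ≈ 2817 mi, so the target fraction is f = 500/2817 ≈ 0.177.
Interpolate at f ≈ 0.177 with slerp weights a = sin((1−f)δ)/sin δ ≈ 0.846, b = sin(fδ)/sin δ ≈ 0.193.
p = a·p₁ + b·p₂ ≈ (-0.584, 0.669, -0.460); φ = arcsin(p_z) ≈ -27.42°, λ = atan2(p_y, p_x) ≈ 131.14°.

≈ 27°S, 131°E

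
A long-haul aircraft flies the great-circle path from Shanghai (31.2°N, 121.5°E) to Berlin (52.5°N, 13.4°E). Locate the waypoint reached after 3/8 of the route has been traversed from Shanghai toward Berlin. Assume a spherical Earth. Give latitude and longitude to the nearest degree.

From cos δ = sin φ₁ sin φ₂ + cos φ₁ cos φ₂ cos Δλ, the central angle is δ ≈ 1.319 rad (75.6°).
Interpolate at f = 3/8 with slerp weights a = sin((1−f)δ)/sin δ ≈ 0.758, b = sin(fδ)/sin δ ≈ 0.490.
p = a·p₁ + b·p₂ ≈ (-0.049, 0.622, 0.782); φ = arcsin(p_z) ≈ 51.40°, λ = atan2(p_y, p_x) ≈ 94.46°.

≈ (51°N, 94°E)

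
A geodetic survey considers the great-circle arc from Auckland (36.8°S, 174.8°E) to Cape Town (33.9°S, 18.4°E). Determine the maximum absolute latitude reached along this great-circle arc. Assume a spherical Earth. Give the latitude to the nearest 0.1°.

≈ 73.9°S

The great circle lies in the plane with unit normal n̂ = (p₁ × p₂)/|p₁ × p₂|.
Here n̂_z ≈ -0.277; the vertex latitude is φ_max = arccos|n̂_z| ≈ 73.9°.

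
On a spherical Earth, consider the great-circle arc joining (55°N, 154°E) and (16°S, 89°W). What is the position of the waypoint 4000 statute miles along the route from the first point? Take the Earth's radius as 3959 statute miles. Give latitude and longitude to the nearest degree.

Convert each endpoint to a unit vector on the sphere (x = cos φ cos λ, y = cos φ sin λ, z = sin φ).
The central angle between the endpoints is δ = arccos(p₁·p₂) ≈ 2.067 rad (118.4°). The total great-circle distance is δ·R ≈ 2.067 × 3959 ≈ 8183 mi, so the target fraction is f = 4000/8183 ≈ 0.489.
Interpolate at f ≈ 0.489 with slerp weights a = sin((1−f)δ)/sin δ ≈ 0.990, b = sin(fδ)/sin δ ≈ 0.963.
p = a·p₁ + b·p₂ ≈ (-0.494, -0.677, 0.546); φ = arcsin(p_z) ≈ 33.06°, λ = atan2(p_y, p_x) ≈ -126.14°.

≈ (33°N, 126°W)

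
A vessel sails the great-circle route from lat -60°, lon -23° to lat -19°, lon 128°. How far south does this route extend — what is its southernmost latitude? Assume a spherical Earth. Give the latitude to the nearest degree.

≈ -77°

The great circle lies in the plane with unit normal n̂ = (p₁ × p₂)/|p₁ × p₂|.
Here n̂_z ≈ +0.231; the vertex latitude is φ_max = arccos|n̂_z| ≈ 76.6°.
Check via Clairaut: cos φ_max = |cos φ₁| · sin C = cos(60.0°)·sin(152.5°) ≈ 0.231, again giving ≈ 76.6°.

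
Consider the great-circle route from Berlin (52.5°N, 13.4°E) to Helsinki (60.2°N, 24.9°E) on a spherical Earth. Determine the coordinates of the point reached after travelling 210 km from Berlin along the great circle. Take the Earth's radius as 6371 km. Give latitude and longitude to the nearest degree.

≈ 54°N, 15°E

From cos δ = sin φ₁ sin φ₂ + cos φ₁ cos φ₂ cos Δλ, the central angle is δ ≈ 0.174 rad (10.0°). The total great-circle distance is δ·R ≈ 0.174 × 6371 ≈ 1108 km, so the target fraction is f = 210/1108 ≈ 0.189.
Interpolate at f ≈ 0.189 with slerp weights a = sin((1−f)δ)/sin δ ≈ 0.812, b = sin(fδ)/sin δ ≈ 0.190.
p = a·p₁ + b·p₂ ≈ (0.567, 0.154, 0.809); φ = arcsin(p_z) ≈ 54.03°, λ = atan2(p_y, p_x) ≈ 15.24°.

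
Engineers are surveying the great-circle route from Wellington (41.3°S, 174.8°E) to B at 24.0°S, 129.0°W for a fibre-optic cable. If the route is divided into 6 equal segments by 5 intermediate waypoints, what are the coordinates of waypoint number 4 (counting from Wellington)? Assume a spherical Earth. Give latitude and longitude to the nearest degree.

Write both endpoints as unit vectors p₁, p₂ with components (cos φ cos λ, cos φ sin λ, sin φ).
The central angle between the endpoints is δ = arccos(p₁·p₂) ≈ 0.863 rad (49.4°).
Interpolate at f = 4/6 with slerp weights a = sin((1−f)δ)/sin δ ≈ 0.373, b = sin(fδ)/sin δ ≈ 0.716.
p = a·p₁ + b·p₂ ≈ (-0.691, -0.483, -0.538); φ = arcsin(p_z) ≈ -32.53°, λ = atan2(p_y, p_x) ≈ -145.05°.

≈ 33°S, 145°W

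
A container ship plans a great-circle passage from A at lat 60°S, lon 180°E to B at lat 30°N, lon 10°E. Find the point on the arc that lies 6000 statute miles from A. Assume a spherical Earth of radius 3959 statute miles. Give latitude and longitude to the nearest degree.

≈ lat 32°S, lon 20°E

Convert each endpoint to a unit vector on the sphere (x = cos φ cos λ, y = cos φ sin λ, z = sin φ).
The central angle between the endpoints is δ = arccos(p₁·p₂) ≈ 2.605 rad (149.3°). The total great-circle distance is δ·R ≈ 2.605 × 3959 ≈ 10313 mi, so the target fraction is f = 6000/10313 ≈ 0.582.
Interpolate at f ≈ 0.582 with slerp weights a = sin((1−f)δ)/sin δ ≈ 1.734, b = sin(fδ)/sin δ ≈ 1.953.
p = a·p₁ + b·p₂ ≈ (0.799, 0.294, -0.525); φ = arcsin(p_z) ≈ -31.67°, λ = atan2(p_y, p_x) ≈ 20.19°.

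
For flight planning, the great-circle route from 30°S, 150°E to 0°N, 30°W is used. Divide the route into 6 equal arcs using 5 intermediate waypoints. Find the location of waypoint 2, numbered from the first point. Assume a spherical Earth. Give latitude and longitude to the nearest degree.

≈ 80°S, 150°E

The haversine formula gives a central angle δ ≈ 2.618 rad (150.0°) between the endpoints.
Interpolate at f = 2/6 with slerp weights a = sin((1−f)δ)/sin δ ≈ 1.970, b = sin(fδ)/sin δ ≈ 1.532.
p = a·p₁ + b·p₂ ≈ (-0.150, 0.087, -0.985); φ = arcsin(p_z) ≈ -80.00°, λ = atan2(p_y, p_x) ≈ 150.00°.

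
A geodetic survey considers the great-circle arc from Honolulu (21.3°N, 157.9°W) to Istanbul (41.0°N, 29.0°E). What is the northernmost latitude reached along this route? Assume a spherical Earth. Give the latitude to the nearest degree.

The great circle lies in the plane with unit normal n̂ = (p₁ × p₂)/|p₁ × p₂|.
Here n̂_z ≈ -0.095; the vertex latitude is φ_max = arccos|n̂_z| ≈ 84.5°.

≈ 85°N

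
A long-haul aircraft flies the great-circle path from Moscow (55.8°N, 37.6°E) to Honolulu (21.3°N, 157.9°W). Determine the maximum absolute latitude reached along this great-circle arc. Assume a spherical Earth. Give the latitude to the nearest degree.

≈ 82°N

The great circle lies in the plane with unit normal n̂ = (p₁ × p₂)/|p₁ × p₂|.
Here n̂_z ≈ +0.143; the vertex latitude is φ_max = arccos|n̂_z| ≈ 81.8°.
Check via Clairaut: cos φ_max = |cos φ₁| · sin C = cos(55.8°)·sin(14.7°) ≈ 0.143, again giving ≈ 81.8°.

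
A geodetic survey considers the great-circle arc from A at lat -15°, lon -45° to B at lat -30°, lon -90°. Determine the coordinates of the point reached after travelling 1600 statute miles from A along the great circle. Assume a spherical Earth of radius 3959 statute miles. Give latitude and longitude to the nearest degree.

≈ lat -25°, lon -67°

From cos δ = sin φ₁ sin φ₂ + cos φ₁ cos φ₂ cos Δλ, the central angle is δ ≈ 0.766 rad (43.9°). The total great-circle distance is δ·R ≈ 0.766 × 3959 ≈ 3031 mi, so the target fraction is f = 1600/3031 ≈ 0.528.
Interpolate at f ≈ 0.528 with slerp weights a = sin((1−f)δ)/sin δ ≈ 0.510, b = sin(fδ)/sin δ ≈ 0.567.
p = a·p₁ + b·p₂ ≈ (0.349, -0.840, -0.416); φ = arcsin(p_z) ≈ -24.57°, λ = atan2(p_y, p_x) ≈ -67.46°.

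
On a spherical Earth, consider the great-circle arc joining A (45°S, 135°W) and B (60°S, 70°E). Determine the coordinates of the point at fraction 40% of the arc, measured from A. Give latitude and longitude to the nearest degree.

From cos δ = sin φ₁ sin φ₂ + cos φ₁ cos φ₂ cos Δλ, the central angle is δ ≈ 1.275 rad (73.0°).
Interpolate at f = 0.40 with slerp weights a = sin((1−f)δ)/sin δ ≈ 0.724, b = sin(fδ)/sin δ ≈ 0.510.
p = a·p₁ + b·p₂ ≈ (-0.275, -0.122, -0.954); φ = arcsin(p_z) ≈ -72.50°, λ = atan2(p_y, p_x) ≈ -156.02°.

≈ (73°S, 156°W)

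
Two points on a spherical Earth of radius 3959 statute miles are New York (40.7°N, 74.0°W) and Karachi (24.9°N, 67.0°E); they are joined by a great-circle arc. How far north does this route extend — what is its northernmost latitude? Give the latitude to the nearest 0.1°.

The great circle lies in the plane with unit normal n̂ = (p₁ × p₂)/|p₁ × p₂|.
Here n̂_z ≈ +0.448; the vertex latitude is φ_max = arccos|n̂_z| ≈ 63.4°.
Check via Clairaut: cos φ_max = |cos φ₁| · sin C = cos(40.7°)·sin(36.2°) ≈ 0.448, again giving ≈ 63.4°.

≈ 63.4°N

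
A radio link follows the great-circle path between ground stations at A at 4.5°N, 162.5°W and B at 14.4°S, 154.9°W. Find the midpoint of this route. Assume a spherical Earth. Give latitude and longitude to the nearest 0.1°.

From cos δ = sin φ₁ sin φ₂ + cos φ₁ cos φ₂ cos Δλ, the central angle is δ ≈ 0.355 rad (20.3°).
Interpolate at f = 1/2 with slerp weights a = sin((1−f)δ)/sin δ ≈ 0.508, b = sin(fδ)/sin δ ≈ 0.508.
p = a·p₁ + b·p₂ ≈ (-0.929, -0.361, -0.086); φ = arcsin(p_z) ≈ -4.96°, λ = atan2(p_y, p_x) ≈ -158.75°.

≈ 5.0°S, 158.8°W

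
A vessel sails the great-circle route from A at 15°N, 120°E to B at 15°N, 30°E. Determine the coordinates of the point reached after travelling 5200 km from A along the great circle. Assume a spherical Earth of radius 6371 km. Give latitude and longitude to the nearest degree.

Write both endpoints as unit vectors p₁, p₂ with components (cos φ cos λ, cos φ sin λ, sin φ).
The central angle between the endpoints is δ = arccos(p₁·p₂) ≈ 1.504 rad (86.2°). The total great-circle distance is δ·R ≈ 1.504 × 6371 ≈ 9580 km, so the target fraction is f = 5200/9580 ≈ 0.543.
Interpolate at f ≈ 0.543 with slerp weights a = sin((1−f)δ)/sin δ ≈ 0.636, b = sin(fδ)/sin δ ≈ 0.730.
p = a·p₁ + b·p₂ ≈ (0.304, 0.885, 0.354); φ = arcsin(p_z) ≈ 20.71°, λ = atan2(p_y, p_x) ≈ 71.06°.

≈ 21°N, 71°E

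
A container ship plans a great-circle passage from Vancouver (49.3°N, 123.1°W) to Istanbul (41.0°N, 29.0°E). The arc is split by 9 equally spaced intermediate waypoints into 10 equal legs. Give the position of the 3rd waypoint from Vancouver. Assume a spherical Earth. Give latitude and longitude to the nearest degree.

From cos δ = sin φ₁ sin φ₂ + cos φ₁ cos φ₂ cos Δλ, the central angle is δ ≈ 1.508 rad (86.4°).
Interpolate at f = 3/10 with slerp weights a = sin((1−f)δ)/sin δ ≈ 0.872, b = sin(fδ)/sin δ ≈ 0.438.
p = a·p₁ + b·p₂ ≈ (-0.021, -0.316, 0.948); φ = arcsin(p_z) ≈ 71.53°, λ = atan2(p_y, p_x) ≈ -93.87°.

≈ (72°N, 94°W)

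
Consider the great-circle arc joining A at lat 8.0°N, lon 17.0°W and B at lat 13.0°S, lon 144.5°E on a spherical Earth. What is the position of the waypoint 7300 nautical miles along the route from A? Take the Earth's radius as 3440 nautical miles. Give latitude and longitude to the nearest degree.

≈ lat 19°S, lon 104°E

Write both endpoints as unit vectors p₁, p₂ with components (cos φ cos λ, cos φ sin λ, sin φ).
The central angle between the endpoints is δ = arccos(p₁·p₂) ≈ 2.812 rad (161.1°). The total great-circle distance is δ·R ≈ 2.812 × 3440 ≈ 9675 nmi, so the target fraction is f = 7300/9675 ≈ 0.755.
Interpolate at f ≈ 0.755 with slerp weights a = sin((1−f)δ)/sin δ ≈ 1.970, b = sin(fδ)/sin δ ≈ 2.636.
p = a·p₁ + b·p₂ ≈ (-0.225, 0.921, -0.319); φ = arcsin(p_z) ≈ -18.58°, λ = atan2(p_y, p_x) ≈ 103.72°.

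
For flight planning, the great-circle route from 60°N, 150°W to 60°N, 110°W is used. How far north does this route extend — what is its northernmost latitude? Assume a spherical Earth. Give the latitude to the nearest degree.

The great circle lies in the plane with unit normal n̂ = (p₁ × p₂)/|p₁ × p₂|.
Here n̂_z ≈ +0.477; the vertex latitude is φ_max = arccos|n̂_z| ≈ 61.5°.

≈ 62°N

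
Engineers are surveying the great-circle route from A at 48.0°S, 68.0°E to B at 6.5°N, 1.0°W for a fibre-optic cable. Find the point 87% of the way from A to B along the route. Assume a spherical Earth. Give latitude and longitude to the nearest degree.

Convert each endpoint to a unit vector on the sphere (x = cos φ cos λ, y = cos φ sin λ, z = sin φ).
The central angle between the endpoints is δ = arccos(p₁·p₂) ≈ 1.416 rad (81.1°).
Interpolate at f = 0.87 with slerp weights a = sin((1−f)δ)/sin δ ≈ 0.185, b = sin(fδ)/sin δ ≈ 0.955.
p = a·p₁ + b·p₂ ≈ (0.995, 0.098, -0.030); φ = arcsin(p_z) ≈ -1.70°, λ = atan2(p_y, p_x) ≈ 5.65°.

≈ 2°S, 6°E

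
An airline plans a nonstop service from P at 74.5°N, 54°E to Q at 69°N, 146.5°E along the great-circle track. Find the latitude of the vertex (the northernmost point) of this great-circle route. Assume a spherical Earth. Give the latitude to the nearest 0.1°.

≈ 77.6°N

The great circle lies in the plane with unit normal n̂ = (p₁ × p₂)/|p₁ × p₂|.
Here n̂_z ≈ +0.215; the vertex latitude is φ_max = arccos|n̂_z| ≈ 77.6°.
Check via Clairaut: cos φ_max = |cos φ₁| · sin C = cos(74.5°)·sin(53.5°) ≈ 0.215, again giving ≈ 77.6°.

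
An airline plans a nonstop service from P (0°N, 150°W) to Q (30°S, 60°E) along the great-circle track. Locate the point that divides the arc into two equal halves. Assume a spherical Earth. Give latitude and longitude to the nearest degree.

≈ (45°S, 150°E)

Convert each endpoint to a unit vector on the sphere (x = cos φ cos λ, y = cos φ sin λ, z = sin φ).
The central angle between the endpoints is δ = arccos(p₁·p₂) ≈ 2.419 rad (138.6°).
Interpolate at f = 1/2 with slerp weights a = sin((1−f)δ)/sin δ ≈ 1.414, b = sin(fδ)/sin δ ≈ 1.414.
p = a·p₁ + b·p₂ ≈ (-0.612, 0.354, -0.707); φ = arcsin(p_z) ≈ -45.00°, λ = atan2(p_y, p_x) ≈ 150.00°.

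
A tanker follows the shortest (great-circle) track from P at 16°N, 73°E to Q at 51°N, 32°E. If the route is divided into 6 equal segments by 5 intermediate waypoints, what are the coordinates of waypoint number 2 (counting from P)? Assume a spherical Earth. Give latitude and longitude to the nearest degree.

≈ 29°N, 63°E

Convert each endpoint to a unit vector on the sphere (x = cos φ cos λ, y = cos φ sin λ, z = sin φ).
The central angle between the endpoints is δ = arccos(p₁·p₂) ≈ 0.836 rad (47.9°).
Interpolate at f = 2/6 with slerp weights a = sin((1−f)δ)/sin δ ≈ 0.713, b = sin(fδ)/sin δ ≈ 0.371.
p = a·p₁ + b·p₂ ≈ (0.398, 0.779, 0.485); φ = arcsin(p_z) ≈ 28.98°, λ = atan2(p_y, p_x) ≈ 62.92°.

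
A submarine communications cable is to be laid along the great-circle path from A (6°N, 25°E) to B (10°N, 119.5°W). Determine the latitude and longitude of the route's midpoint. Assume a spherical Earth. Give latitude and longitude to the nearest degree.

The haversine formula gives a central angle δ ≈ 2.464 rad (141.2°) between the endpoints.
Interpolate at f = 1/2 with slerp weights a = sin((1−f)δ)/sin δ ≈ 1.505, b = sin(fδ)/sin δ ≈ 1.505.
p = a·p₁ + b·p₂ ≈ (0.627, -0.657, 0.419); φ = arcsin(p_z) ≈ 24.75°, λ = atan2(p_y, p_x) ≈ -46.37°.

≈ (25°N, 46°W)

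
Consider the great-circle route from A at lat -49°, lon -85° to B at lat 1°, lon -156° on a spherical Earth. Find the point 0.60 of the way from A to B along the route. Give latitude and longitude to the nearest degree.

≈ lat -23°, lon -135°

From cos δ = sin φ₁ sin φ₂ + cos φ₁ cos φ₂ cos Δλ, the central angle is δ ≈ 1.369 rad (78.4°).
Interpolate at f = 0.60 with slerp weights a = sin((1−f)δ)/sin δ ≈ 0.531, b = sin(fδ)/sin δ ≈ 0.747.
p = a·p₁ + b·p₂ ≈ (-0.652, -0.651, -0.388); φ = arcsin(p_z) ≈ -22.83°, λ = atan2(p_y, p_x) ≈ -135.04°.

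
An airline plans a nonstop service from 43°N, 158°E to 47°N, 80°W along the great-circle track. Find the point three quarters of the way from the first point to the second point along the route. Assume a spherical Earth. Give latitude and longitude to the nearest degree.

Convert each endpoint to a unit vector on the sphere (x = cos φ cos λ, y = cos φ sin λ, z = sin φ).
The central angle between the endpoints is δ = arccos(p₁·p₂) ≈ 1.334 rad (76.4°).
Interpolate at f = 3/4 with slerp weights a = sin((1−f)δ)/sin δ ≈ 0.337, b = sin(fδ)/sin δ ≈ 0.866.
p = a·p₁ + b·p₂ ≈ (-0.126, -0.489, 0.863); φ = arcsin(p_z) ≈ 59.65°, λ = atan2(p_y, p_x) ≈ -104.42°.

≈ 60°N, 104°W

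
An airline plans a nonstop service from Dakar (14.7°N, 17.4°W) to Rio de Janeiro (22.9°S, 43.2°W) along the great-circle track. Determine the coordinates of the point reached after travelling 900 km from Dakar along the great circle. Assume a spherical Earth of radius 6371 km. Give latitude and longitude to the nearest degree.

≈ (8°N, 22°W)

Convert each endpoint to a unit vector on the sphere (x = cos φ cos λ, y = cos φ sin λ, z = sin φ).
The central angle between the endpoints is δ = arccos(p₁·p₂) ≈ 0.791 rad (45.3°). The total great-circle distance is δ·R ≈ 0.791 × 6371 ≈ 5036 km, so the target fraction is f = 900/5036 ≈ 0.179.
Interpolate at f ≈ 0.179 with slerp weights a = sin((1−f)δ)/sin δ ≈ 0.851, b = sin(fδ)/sin δ ≈ 0.198.
p = a·p₁ + b·p₂ ≈ (0.918, -0.371, 0.139); φ = arcsin(p_z) ≈ 7.98°, λ = atan2(p_y, p_x) ≈ -22.00°.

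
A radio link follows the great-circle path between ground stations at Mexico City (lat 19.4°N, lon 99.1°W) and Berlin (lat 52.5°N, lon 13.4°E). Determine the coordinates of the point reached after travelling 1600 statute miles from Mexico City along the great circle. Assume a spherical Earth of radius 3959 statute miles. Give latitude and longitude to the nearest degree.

Write both endpoints as unit vectors p₁, p₂ with components (cos φ cos λ, cos φ sin λ, sin φ).
The central angle between the endpoints is δ = arccos(p₁·p₂) ≈ 1.527 rad (87.5°). The total great-circle distance is δ·R ≈ 1.527 × 3959 ≈ 6045 mi, so the target fraction is f = 1600/6045 ≈ 0.265.
Interpolate at f ≈ 0.265 with slerp weights a = sin((1−f)δ)/sin δ ≈ 0.902, b = sin(fδ)/sin δ ≈ 0.394.
p = a·p₁ + b·p₂ ≈ (0.099, -0.785, 0.612); φ = arcsin(p_z) ≈ 37.73°, λ = atan2(p_y, p_x) ≈ -82.85°.

≈ lat 38°N, lon 83°W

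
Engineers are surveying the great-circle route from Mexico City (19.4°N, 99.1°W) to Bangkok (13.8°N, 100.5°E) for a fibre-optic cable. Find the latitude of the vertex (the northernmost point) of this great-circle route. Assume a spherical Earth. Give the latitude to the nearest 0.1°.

≈ 60.4°N

The great circle lies in the plane with unit normal n̂ = (p₁ × p₂)/|p₁ × p₂|.
Here n̂_z ≈ -0.495; the vertex latitude is φ_max = arccos|n̂_z| ≈ 60.4°.
Check via Clairaut: cos φ_max = |cos φ₁| · sin C = cos(19.4°)·sin(31.6°) ≈ 0.495, again giving ≈ 60.4°.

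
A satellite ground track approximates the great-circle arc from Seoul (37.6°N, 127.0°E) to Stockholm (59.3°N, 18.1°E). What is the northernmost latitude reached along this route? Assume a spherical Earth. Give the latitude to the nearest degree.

≈ 65°N

The great circle lies in the plane with unit normal n̂ = (p₁ × p₂)/|p₁ × p₂|.
Here n̂_z ≈ -0.416; the vertex latitude is φ_max = arccos|n̂_z| ≈ 65.4°.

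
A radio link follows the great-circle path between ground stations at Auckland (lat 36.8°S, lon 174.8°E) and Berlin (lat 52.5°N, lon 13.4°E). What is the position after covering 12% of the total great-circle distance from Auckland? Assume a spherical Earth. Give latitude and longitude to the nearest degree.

≈ lat 20°S, lon 164°E

Convert each endpoint to a unit vector on the sphere (x = cos φ cos λ, y = cos φ sin λ, z = sin φ).
The central angle between the endpoints is δ = arccos(p₁·p₂) ≈ 2.785 rad (159.6°).
Interpolate at f = 0.12 with slerp weights a = sin((1−f)δ)/sin δ ≈ 1.826, b = sin(fδ)/sin δ ≈ 0.941.
p = a·p₁ + b·p₂ ≈ (-0.899, 0.265, -0.348); φ = arcsin(p_z) ≈ -20.35°, λ = atan2(p_y, p_x) ≈ 163.57°.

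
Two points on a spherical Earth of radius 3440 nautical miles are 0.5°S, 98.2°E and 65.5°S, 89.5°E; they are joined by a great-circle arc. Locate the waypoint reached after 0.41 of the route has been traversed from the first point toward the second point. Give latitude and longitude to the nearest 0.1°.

≈ 27.2°S, 96.2°E

Write both endpoints as unit vectors p₁, p₂ with components (cos φ cos λ, cos φ sin λ, sin φ).
The central angle between the endpoints is δ = arccos(p₁·p₂) ≈ 1.140 rad (65.3°).
Interpolate at f = 0.41 with slerp weights a = sin((1−f)δ)/sin δ ≈ 0.686, b = sin(fδ)/sin δ ≈ 0.496.
p = a·p₁ + b·p₂ ≈ (-0.096, 0.884, -0.457); φ = arcsin(p_z) ≈ -27.20°, λ = atan2(p_y, p_x) ≈ 96.20°.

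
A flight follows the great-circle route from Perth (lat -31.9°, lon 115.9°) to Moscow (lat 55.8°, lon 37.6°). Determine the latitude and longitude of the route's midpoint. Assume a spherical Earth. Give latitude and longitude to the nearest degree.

≈ lat 15°, lon 86°

The haversine formula gives a central angle δ ≈ 1.918 rad (109.9°) between the endpoints.
Interpolate at f = 1/2 with slerp weights a = sin((1−f)δ)/sin δ ≈ 0.871, b = sin(fδ)/sin δ ≈ 0.871.
p = a·p₁ + b·p₂ ≈ (0.065, 0.963, 0.260); φ = arcsin(p_z) ≈ 15.07°, λ = atan2(p_y, p_x) ≈ 86.15°.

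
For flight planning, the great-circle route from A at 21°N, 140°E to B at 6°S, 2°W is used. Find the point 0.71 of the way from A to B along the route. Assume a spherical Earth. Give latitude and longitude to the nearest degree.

≈ 12°N, 35°E

From cos δ = sin φ₁ sin φ₂ + cos φ₁ cos φ₂ cos Δλ, the central angle is δ ≈ 2.448 rad (140.3°).
Interpolate at f = 0.71 with slerp weights a = sin((1−f)δ)/sin δ ≈ 1.020, b = sin(fδ)/sin δ ≈ 1.543.
p = a·p₁ + b·p₂ ≈ (0.804, 0.558, 0.204); φ = arcsin(p_z) ≈ 11.78°, λ = atan2(p_y, p_x) ≈ 34.78°.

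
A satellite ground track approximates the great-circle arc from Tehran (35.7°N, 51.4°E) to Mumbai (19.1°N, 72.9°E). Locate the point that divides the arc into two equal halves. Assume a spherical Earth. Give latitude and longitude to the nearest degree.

From cos δ = sin φ₁ sin φ₂ + cos φ₁ cos φ₂ cos Δλ, the central angle is δ ≈ 0.440 rad (25.2°).
Interpolate at f = 1/2 with slerp weights a = sin((1−f)δ)/sin δ ≈ 0.512, b = sin(fδ)/sin δ ≈ 0.512.
p = a·p₁ + b·p₂ ≈ (0.402, 0.788, 0.467); φ = arcsin(p_z) ≈ 27.81°, λ = atan2(p_y, p_x) ≈ 62.97°.

≈ (28°N, 63°E)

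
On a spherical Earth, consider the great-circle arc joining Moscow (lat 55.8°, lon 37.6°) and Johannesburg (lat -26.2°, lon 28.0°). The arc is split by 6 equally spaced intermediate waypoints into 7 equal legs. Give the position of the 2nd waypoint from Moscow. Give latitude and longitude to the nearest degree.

≈ lat 32°, lon 34°

Convert each endpoint to a unit vector on the sphere (x = cos φ cos λ, y = cos φ sin λ, z = sin φ).
The central angle between the endpoints is δ = arccos(p₁·p₂) ≈ 1.438 rad (82.4°).
Interpolate at f = 2/7 with slerp weights a = sin((1−f)δ)/sin δ ≈ 0.864, b = sin(fδ)/sin δ ≈ 0.403.
p = a·p₁ + b·p₂ ≈ (0.704, 0.466, 0.536); φ = arcsin(p_z) ≈ 32.43°, λ = atan2(p_y, p_x) ≈ 33.50°.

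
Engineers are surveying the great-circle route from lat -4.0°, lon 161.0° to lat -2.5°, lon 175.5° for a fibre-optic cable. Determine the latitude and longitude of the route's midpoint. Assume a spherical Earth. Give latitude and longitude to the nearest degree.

The haversine formula gives a central angle δ ≈ 0.254 rad (14.6°) between the endpoints.
Interpolate at f = 1/2 with slerp weights a = sin((1−f)δ)/sin δ ≈ 0.504, b = sin(fδ)/sin δ ≈ 0.504.
p = a·p₁ + b·p₂ ≈ (-0.977, 0.203, -0.057); φ = arcsin(p_z) ≈ -3.28°, λ = atan2(p_y, p_x) ≈ 168.26°.

≈ lat -3°, lon 168°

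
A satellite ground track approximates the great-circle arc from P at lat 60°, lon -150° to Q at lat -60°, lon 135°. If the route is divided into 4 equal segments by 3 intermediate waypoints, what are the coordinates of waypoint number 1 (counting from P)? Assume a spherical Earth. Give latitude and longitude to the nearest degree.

From cos δ = sin φ₁ sin φ₂ + cos φ₁ cos φ₂ cos Δλ, the central angle is δ ≈ 2.326 rad (133.3°).
Interpolate at f = 1/4 with slerp weights a = sin((1−f)δ)/sin δ ≈ 1.352, b = sin(fδ)/sin δ ≈ 0.754.
p = a·p₁ + b·p₂ ≈ (-0.852, -0.071, 0.518); φ = arcsin(p_z) ≈ 31.21°, λ = atan2(p_y, p_x) ≈ -175.21°.

≈ lat 31°, lon -175°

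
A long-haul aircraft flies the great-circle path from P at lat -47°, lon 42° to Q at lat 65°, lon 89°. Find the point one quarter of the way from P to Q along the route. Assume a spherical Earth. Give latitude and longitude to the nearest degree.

From cos δ = sin φ₁ sin φ₂ + cos φ₁ cos φ₂ cos Δλ, the central angle is δ ≈ 2.056 rad (117.8°).
Interpolate at f = 1/4 with slerp weights a = sin((1−f)δ)/sin δ ≈ 1.130, b = sin(fδ)/sin δ ≈ 0.556.
p = a·p₁ + b·p₂ ≈ (0.577, 0.750, -0.323); φ = arcsin(p_z) ≈ -18.83°, λ = atan2(p_y, p_x) ≈ 52.46°.

≈ lat -19°, lon 52°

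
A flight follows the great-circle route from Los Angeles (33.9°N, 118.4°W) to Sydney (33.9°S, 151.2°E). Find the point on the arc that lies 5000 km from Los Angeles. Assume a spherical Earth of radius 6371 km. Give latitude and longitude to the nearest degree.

≈ 6°N, 157°W

Convert each endpoint to a unit vector on the sphere (x = cos φ cos λ, y = cos φ sin λ, z = sin φ).
The central angle between the endpoints is δ = arccos(p₁·p₂) ≈ 1.892 rad (108.4°). The total great-circle distance is δ·R ≈ 1.892 × 6371 ≈ 12055 km, so the target fraction is f = 5000/12055 ≈ 0.415.
Interpolate at f ≈ 0.415 with slerp weights a = sin((1−f)δ)/sin δ ≈ 0.943, b = sin(fδ)/sin δ ≈ 0.745.
p = a·p₁ + b·p₂ ≈ (-0.914, -0.391, 0.110); φ = arcsin(p_z) ≈ 6.34°, λ = atan2(p_y, p_x) ≈ -156.86°.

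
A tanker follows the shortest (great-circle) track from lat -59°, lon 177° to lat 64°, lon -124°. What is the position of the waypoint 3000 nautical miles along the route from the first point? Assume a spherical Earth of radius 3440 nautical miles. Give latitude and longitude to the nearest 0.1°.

From cos δ = sin φ₁ sin φ₂ + cos φ₁ cos φ₂ cos Δλ, the central angle is δ ≈ 2.284 rad (130.9°). The total great-circle distance is δ·R ≈ 2.284 × 3440 ≈ 7856 nmi, so the target fraction is f = 3000/7856 ≈ 0.382.
Interpolate at f ≈ 0.382 with slerp weights a = sin((1−f)δ)/sin δ ≈ 1.305, b = sin(fδ)/sin δ ≈ 1.012.
p = a·p₁ + b·p₂ ≈ (-0.920, -0.333, -0.209); φ = arcsin(p_z) ≈ -12.07°, λ = atan2(p_y, p_x) ≈ -160.11°.

≈ lat -12.1°, lon -160.1°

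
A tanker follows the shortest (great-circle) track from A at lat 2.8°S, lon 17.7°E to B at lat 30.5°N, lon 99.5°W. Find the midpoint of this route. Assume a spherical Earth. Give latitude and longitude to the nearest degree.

≈ lat 25°N, lon 34°W

Write both endpoints as unit vectors p₁, p₂ with components (cos φ cos λ, cos φ sin λ, sin φ).
The central angle between the endpoints is δ = arccos(p₁·p₂) ≈ 2.002 rad (114.7°).
Interpolate at f = 1/2 with slerp weights a = sin((1−f)δ)/sin δ ≈ 0.927, b = sin(fδ)/sin δ ≈ 0.927.
p = a·p₁ + b·p₂ ≈ (0.750, -0.506, 0.425); φ = arcsin(p_z) ≈ 25.16°, λ = atan2(p_y, p_x) ≈ -34.01°.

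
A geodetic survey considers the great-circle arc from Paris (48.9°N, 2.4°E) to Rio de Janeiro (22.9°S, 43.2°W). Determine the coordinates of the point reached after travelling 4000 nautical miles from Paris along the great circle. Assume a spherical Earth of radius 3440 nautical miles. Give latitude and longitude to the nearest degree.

≈ (9°S, 36°W)

Write both endpoints as unit vectors p₁, p₂ with components (cos φ cos λ, cos φ sin λ, sin φ).
The central angle between the endpoints is δ = arccos(p₁·p₂) ≈ 1.440 rad (82.5°). The total great-circle distance is δ·R ≈ 1.440 × 3440 ≈ 4953 nmi, so the target fraction is f = 4000/4953 ≈ 0.808.
Interpolate at f ≈ 0.808 with slerp weights a = sin((1−f)δ)/sin δ ≈ 0.276, b = sin(fδ)/sin δ ≈ 0.926.
p = a·p₁ + b·p₂ ≈ (0.803, -0.576, -0.152); φ = arcsin(p_z) ≈ -8.76°, λ = atan2(p_y, p_x) ≈ -35.66°.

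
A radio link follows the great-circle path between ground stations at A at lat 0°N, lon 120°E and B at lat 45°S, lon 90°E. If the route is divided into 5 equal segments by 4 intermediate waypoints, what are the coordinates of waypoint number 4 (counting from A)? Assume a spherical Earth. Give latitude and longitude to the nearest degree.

≈ lat 37°S, lon 98°E

Convert each endpoint to a unit vector on the sphere (x = cos φ cos λ, y = cos φ sin λ, z = sin φ).
The central angle between the endpoints is δ = arccos(p₁·p₂) ≈ 0.912 rad (52.2°).
Interpolate at f = 4/5 with slerp weights a = sin((1−f)δ)/sin δ ≈ 0.229, b = sin(fδ)/sin δ ≈ 0.843.
p = a·p₁ + b·p₂ ≈ (-0.115, 0.795, -0.596); φ = arcsin(p_z) ≈ -36.59°, λ = atan2(p_y, p_x) ≈ 98.21°.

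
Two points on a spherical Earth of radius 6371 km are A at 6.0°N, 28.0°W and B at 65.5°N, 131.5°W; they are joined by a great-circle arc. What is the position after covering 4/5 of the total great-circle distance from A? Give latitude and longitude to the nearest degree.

≈ 64°N, 89°W

Write both endpoints as unit vectors p₁, p₂ with components (cos φ cos λ, cos φ sin λ, sin φ).
The central angle between the endpoints is δ = arccos(p₁·p₂) ≈ 1.572 rad (90.1°).
Interpolate at f = 4/5 with slerp weights a = sin((1−f)δ)/sin δ ≈ 0.309, b = sin(fδ)/sin δ ≈ 0.951.
p = a·p₁ + b·p₂ ≈ (0.010, -0.440, 0.898); φ = arcsin(p_z) ≈ 63.90°, λ = atan2(p_y, p_x) ≈ -88.68°.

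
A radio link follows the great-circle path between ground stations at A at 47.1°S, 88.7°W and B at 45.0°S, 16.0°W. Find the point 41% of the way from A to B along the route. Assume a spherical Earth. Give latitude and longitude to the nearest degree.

Write both endpoints as unit vectors p₁, p₂ with components (cos φ cos λ, cos φ sin λ, sin φ).
The central angle between the endpoints is δ = arccos(p₁·p₂) ≈ 0.848 rad (48.6°).
Interpolate at f = 0.41 with slerp weights a = sin((1−f)δ)/sin δ ≈ 0.640, b = sin(fδ)/sin δ ≈ 0.454.
p = a·p₁ + b·p₂ ≈ (0.319, -0.524, -0.790); φ = arcsin(p_z) ≈ -52.18°, λ = atan2(p_y, p_x) ≈ -58.69°.

≈ 52°S, 59°W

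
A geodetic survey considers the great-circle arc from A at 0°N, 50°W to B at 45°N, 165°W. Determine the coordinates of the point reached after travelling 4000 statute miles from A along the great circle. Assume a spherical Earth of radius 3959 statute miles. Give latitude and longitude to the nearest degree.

Write both endpoints as unit vectors p₁, p₂ with components (cos φ cos λ, cos φ sin λ, sin φ).
The central angle between the endpoints is δ = arccos(p₁·p₂) ≈ 1.874 rad (107.4°). The total great-circle distance is δ·R ≈ 1.874 × 3959 ≈ 7420 mi, so the target fraction is f = 4000/7420 ≈ 0.539.
Interpolate at f ≈ 0.539 with slerp weights a = sin((1−f)δ)/sin δ ≈ 0.797, b = sin(fδ)/sin δ ≈ 0.888.
p = a·p₁ + b·p₂ ≈ (-0.094, -0.773, 0.628); φ = arcsin(p_z) ≈ 38.87°, λ = atan2(p_y, p_x) ≈ -96.94°.

≈ 39°N, 97°W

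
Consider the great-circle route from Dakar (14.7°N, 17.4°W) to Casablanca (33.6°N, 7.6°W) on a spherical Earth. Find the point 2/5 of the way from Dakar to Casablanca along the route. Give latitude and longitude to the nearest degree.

From cos δ = sin φ₁ sin φ₂ + cos φ₁ cos φ₂ cos Δλ, the central angle is δ ≈ 0.364 rad (20.9°).
Interpolate at f = 2/5 with slerp weights a = sin((1−f)δ)/sin δ ≈ 0.609, b = sin(fδ)/sin δ ≈ 0.408.
p = a·p₁ + b·p₂ ≈ (0.898, -0.221, 0.380); φ = arcsin(p_z) ≈ 22.33°, λ = atan2(p_y, p_x) ≈ -13.82°.

≈ 22°N, 14°W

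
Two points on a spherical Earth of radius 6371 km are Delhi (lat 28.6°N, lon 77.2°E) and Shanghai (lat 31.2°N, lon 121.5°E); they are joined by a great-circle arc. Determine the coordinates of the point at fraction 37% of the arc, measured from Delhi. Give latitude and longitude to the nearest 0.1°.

≈ lat 31.4°N, lon 93.2°E

Convert each endpoint to a unit vector on the sphere (x = cos φ cos λ, y = cos φ sin λ, z = sin φ).
The central angle between the endpoints is δ = arccos(p₁·p₂) ≈ 0.667 rad (38.2°).
Interpolate at f = 0.37 with slerp weights a = sin((1−f)δ)/sin δ ≈ 0.659, b = sin(fδ)/sin δ ≈ 0.395.
p = a·p₁ + b·p₂ ≈ (-0.048, 0.853, 0.520); φ = arcsin(p_z) ≈ 31.35°, λ = atan2(p_y, p_x) ≈ 93.24°.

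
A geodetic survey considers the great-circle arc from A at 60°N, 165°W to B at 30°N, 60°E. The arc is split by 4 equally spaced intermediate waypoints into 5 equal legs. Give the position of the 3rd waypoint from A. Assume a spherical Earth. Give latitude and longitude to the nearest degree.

The haversine formula gives a central angle δ ≈ 1.444 rad (82.7°) between the endpoints.
Interpolate at f = 3/5 with slerp weights a = sin((1−f)δ)/sin δ ≈ 0.550, b = sin(fδ)/sin δ ≈ 0.768.
p = a·p₁ + b·p₂ ≈ (0.067, 0.505, 0.861); φ = arcsin(p_z) ≈ 59.39°, λ = atan2(p_y, p_x) ≈ 82.46°.

≈ 59°N, 82°E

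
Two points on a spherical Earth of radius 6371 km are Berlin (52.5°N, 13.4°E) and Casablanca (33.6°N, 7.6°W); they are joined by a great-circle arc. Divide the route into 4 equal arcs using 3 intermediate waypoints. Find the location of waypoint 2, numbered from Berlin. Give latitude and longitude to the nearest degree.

≈ 44°N, 1°E

Write both endpoints as unit vectors p₁, p₂ with components (cos φ cos λ, cos φ sin λ, sin φ).
The central angle between the endpoints is δ = arccos(p₁·p₂) ≈ 0.422 rad (24.2°).
Interpolate at f = 2/4 with slerp weights a = sin((1−f)δ)/sin δ ≈ 0.511, b = sin(fδ)/sin δ ≈ 0.511.
p = a·p₁ + b·p₂ ≈ (0.725, 0.016, 0.689); φ = arcsin(p_z) ≈ 43.52°, λ = atan2(p_y, p_x) ≈ 1.25°.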